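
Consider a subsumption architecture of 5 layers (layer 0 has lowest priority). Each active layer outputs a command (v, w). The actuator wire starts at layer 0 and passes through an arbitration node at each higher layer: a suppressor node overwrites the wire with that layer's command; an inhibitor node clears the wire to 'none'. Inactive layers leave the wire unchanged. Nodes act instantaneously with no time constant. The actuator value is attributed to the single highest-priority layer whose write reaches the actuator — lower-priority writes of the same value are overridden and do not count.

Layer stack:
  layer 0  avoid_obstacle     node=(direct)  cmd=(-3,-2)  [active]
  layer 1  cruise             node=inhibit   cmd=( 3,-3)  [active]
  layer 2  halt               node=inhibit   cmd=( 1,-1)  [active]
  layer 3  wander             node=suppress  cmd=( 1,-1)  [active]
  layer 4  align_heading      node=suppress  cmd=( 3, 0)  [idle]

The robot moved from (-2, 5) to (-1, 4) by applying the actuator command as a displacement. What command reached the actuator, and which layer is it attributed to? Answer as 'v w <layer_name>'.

displacement = (-1, 4) − (-2, 5) = (1, -1)
[0] avoid_obstacle on; wire := (-3, -2)
[1] cruise on (inhibit); wire := none
[2] halt on (inhibit); wire := none
[3] wander on (suppress); wire := (1, -1)
[4] align_heading off; pass (1, -1)
output (1, -1) — from layer 3 (wander)

1 -1 wander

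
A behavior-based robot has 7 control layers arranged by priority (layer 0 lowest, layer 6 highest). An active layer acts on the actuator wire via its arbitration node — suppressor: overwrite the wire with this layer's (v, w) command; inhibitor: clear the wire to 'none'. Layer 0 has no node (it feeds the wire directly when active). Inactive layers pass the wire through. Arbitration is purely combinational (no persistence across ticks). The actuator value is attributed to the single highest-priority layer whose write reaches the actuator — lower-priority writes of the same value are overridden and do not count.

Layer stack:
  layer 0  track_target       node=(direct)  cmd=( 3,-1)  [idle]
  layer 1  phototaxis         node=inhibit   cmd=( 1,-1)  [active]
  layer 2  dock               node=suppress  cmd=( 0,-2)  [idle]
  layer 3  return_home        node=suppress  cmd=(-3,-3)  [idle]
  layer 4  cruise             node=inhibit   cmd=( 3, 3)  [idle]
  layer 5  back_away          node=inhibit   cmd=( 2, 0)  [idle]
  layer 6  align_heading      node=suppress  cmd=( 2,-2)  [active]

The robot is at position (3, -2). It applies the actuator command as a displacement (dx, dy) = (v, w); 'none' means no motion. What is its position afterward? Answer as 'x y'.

5 -4

layer 0 (track_target) idle — none
layer 1 (phototaxis) active — inhibits: none
layer 2 (dock) idle — unchanged: none
layer 3 (return_home) idle — unchanged: none
layer 4 (cruise) idle — unchanged: none
layer 5 (back_away) idle — unchanged: none
layer 6 (align_heading) active — suppresses: (2, -2)
→ actuator (2, -2)
position: (3, -2) + (2, -2) = (5, -4)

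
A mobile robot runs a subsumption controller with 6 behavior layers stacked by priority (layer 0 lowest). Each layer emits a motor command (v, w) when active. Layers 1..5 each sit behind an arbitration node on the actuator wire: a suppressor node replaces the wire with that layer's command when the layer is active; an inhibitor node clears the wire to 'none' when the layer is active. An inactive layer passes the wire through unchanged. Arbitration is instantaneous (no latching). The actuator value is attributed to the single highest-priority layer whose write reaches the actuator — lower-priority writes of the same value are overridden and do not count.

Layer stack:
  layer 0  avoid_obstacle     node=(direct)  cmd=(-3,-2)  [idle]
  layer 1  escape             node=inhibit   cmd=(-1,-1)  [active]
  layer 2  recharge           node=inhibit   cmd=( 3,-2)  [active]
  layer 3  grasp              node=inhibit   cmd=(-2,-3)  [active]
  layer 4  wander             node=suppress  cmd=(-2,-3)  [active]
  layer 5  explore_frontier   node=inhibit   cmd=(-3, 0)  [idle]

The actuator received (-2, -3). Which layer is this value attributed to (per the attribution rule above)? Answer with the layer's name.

L0 avoid_obstacle: idle → wire = none
L1 escape: active, inhibitor → wire = none
L2 recharge: active, inhibitor → wire = none
L3 grasp: active, inhibitor → wire = none
L4 wander: active, suppressor → wire = (-2, -3)
L5 explore_frontier: idle → wire stays (-2, -3)
actuator = (-2, -3)
last writer: layer 4 = wander

wander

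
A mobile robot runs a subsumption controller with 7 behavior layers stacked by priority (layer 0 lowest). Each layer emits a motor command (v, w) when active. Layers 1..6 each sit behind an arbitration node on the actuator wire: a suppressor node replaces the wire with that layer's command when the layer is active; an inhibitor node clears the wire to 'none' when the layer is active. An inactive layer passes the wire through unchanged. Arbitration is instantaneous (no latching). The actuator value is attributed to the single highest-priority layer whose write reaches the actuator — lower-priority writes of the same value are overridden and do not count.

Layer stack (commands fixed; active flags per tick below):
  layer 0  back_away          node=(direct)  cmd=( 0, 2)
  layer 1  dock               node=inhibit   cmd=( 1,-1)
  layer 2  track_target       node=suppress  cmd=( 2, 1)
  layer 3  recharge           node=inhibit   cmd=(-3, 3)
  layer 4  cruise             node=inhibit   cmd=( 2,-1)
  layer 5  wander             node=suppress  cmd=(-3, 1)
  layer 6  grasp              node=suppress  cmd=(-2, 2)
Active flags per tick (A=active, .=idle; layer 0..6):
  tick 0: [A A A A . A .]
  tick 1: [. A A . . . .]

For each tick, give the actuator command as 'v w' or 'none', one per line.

-3 1
2 1

tick 0:
  [0] back_away on; wire := (0, 2)
  [1] dock on (inhibit); wire := none
  [2] track_target on (suppress); wire := (2, 1)
  [3] recharge on (inhibit); wire := none
  [4] cruise off; pass none
  [5] wander on (suppress); wire := (-3, 1)
  [6] grasp off; pass (-3, 1)
  output (-3, 1)
tick 1:
  [0] back_away off; wire := none
  [1] dock on (inhibit); wire := none
  [2] track_target on (suppress); wire := (2, 1)
  [3] recharge off; pass (2, 1)
  [4] cruise off; pass (2, 1)
  [5] wander off; pass (2, 1)
  [6] grasp off; pass (2, 1)
  output (2, 1)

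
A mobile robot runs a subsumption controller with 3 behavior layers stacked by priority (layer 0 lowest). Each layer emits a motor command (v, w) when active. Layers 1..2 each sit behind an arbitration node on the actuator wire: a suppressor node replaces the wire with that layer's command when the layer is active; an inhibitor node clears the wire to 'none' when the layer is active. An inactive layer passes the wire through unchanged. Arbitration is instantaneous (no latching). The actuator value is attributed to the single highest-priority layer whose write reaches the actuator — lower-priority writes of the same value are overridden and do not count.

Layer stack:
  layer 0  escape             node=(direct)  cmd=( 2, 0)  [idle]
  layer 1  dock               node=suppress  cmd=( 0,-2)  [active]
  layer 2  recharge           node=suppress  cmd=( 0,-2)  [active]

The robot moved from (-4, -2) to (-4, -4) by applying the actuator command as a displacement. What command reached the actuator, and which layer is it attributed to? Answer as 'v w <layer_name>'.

displacement = (-4, -4) − (-4, -2) = (0, -2)
layer 0 (escape) idle — none
layer 1 (dock) active — suppresses: (0, -2)
layer 2 (recharge) active — suppresses: (0, -2)
→ actuator (0, -2) — from layer 2 (recharge)

0 -2 recharge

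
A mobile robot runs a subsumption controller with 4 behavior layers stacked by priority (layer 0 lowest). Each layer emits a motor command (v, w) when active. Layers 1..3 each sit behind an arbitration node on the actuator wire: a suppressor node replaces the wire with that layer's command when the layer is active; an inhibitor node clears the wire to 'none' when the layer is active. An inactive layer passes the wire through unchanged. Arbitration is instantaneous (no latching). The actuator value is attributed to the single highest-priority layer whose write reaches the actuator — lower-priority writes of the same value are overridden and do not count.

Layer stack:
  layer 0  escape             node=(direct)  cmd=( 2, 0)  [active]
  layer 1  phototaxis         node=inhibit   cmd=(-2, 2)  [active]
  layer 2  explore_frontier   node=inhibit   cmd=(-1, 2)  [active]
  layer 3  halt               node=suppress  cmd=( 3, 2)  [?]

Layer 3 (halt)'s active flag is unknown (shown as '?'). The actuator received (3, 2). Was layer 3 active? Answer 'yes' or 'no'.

yes

If layer 3 is active=yes:
  actuator would be (3, 2)
If layer 3 is active=no:
  actuator would be none
Observed (3, 2), so layer 3 was active.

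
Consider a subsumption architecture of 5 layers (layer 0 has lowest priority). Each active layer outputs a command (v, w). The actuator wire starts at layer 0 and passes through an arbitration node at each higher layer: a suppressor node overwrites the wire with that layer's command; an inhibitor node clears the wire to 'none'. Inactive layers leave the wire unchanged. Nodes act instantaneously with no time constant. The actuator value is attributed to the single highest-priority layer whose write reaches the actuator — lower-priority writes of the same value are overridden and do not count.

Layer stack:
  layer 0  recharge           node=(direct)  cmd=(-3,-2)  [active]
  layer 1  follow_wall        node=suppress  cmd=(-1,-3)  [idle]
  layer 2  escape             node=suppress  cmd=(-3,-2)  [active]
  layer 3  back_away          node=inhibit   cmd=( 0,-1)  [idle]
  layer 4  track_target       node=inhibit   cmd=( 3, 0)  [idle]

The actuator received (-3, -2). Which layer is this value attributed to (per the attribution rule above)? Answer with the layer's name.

escape

L0 recharge: active, feeds wire = (-3, -2)
L1 follow_wall: idle → wire stays (-3, -2)
L2 escape: active, suppressor → wire = (-3, -2)
L3 back_away: idle → wire stays (-3, -2)
L4 track_target: idle → wire stays (-3, -2)
actuator = (-3, -2)
last writer: layer 2 = escape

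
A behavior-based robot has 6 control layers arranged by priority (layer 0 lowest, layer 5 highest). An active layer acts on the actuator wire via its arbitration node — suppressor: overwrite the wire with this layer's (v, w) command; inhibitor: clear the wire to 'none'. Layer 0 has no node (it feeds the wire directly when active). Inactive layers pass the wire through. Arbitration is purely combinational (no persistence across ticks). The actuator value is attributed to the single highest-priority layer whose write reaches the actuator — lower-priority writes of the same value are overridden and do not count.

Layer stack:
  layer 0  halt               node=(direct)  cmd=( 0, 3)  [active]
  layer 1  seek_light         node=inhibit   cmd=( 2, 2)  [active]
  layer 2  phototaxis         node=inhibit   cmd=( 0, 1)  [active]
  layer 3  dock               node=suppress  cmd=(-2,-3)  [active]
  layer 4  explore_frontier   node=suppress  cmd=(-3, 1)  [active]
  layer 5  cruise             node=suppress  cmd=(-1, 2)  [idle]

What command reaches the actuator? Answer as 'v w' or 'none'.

[0] halt on; wire := (0, 3)
[1] seek_light on (inhibit); wire := none
[2] phototaxis on (inhibit); wire := none
[3] dock on (suppress); wire := (-2, -3)
[4] explore_frontier on (suppress); wire := (-3, 1)
[5] cruise off; pass (-3, 1)
output (-3, 1)

-3 1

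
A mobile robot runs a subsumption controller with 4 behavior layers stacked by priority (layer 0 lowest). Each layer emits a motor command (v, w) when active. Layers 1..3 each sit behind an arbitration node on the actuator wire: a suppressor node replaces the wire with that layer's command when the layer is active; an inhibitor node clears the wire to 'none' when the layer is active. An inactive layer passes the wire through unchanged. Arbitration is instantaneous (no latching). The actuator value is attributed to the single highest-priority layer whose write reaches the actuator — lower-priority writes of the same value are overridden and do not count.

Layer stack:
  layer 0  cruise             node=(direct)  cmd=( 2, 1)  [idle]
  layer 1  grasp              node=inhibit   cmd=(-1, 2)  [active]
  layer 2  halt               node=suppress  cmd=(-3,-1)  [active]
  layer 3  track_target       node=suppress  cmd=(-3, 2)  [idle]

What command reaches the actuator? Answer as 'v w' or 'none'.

-3 -1

[0] cruise off; wire := none
[1] grasp on (inhibit); wire := none
[2] halt on (suppress); wire := (-3, -1)
[3] track_target off; pass (-3, -1)
output (-3, -1)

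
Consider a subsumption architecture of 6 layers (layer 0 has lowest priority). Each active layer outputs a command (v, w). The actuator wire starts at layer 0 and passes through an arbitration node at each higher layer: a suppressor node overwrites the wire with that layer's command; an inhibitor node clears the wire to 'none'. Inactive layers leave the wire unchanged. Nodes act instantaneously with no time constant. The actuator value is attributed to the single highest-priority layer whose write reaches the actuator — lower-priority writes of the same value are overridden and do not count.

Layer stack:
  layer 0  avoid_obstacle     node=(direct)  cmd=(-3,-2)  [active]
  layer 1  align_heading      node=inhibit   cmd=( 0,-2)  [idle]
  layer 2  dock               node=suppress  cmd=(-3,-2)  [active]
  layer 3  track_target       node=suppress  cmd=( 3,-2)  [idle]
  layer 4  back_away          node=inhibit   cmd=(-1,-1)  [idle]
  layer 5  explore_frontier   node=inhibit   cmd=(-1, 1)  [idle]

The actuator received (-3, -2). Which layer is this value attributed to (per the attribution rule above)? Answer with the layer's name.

[0] avoid_obstacle on; wire := (-3, -2)
[1] align_heading off; pass (-3, -2)
[2] dock on (suppress); wire := (-3, -2)
[3] track_target off; pass (-3, -2)
[4] back_away off; pass (-3, -2)
[5] explore_frontier off; pass (-3, -2)
output (-3, -2)
last writer: layer 2 = dock

dock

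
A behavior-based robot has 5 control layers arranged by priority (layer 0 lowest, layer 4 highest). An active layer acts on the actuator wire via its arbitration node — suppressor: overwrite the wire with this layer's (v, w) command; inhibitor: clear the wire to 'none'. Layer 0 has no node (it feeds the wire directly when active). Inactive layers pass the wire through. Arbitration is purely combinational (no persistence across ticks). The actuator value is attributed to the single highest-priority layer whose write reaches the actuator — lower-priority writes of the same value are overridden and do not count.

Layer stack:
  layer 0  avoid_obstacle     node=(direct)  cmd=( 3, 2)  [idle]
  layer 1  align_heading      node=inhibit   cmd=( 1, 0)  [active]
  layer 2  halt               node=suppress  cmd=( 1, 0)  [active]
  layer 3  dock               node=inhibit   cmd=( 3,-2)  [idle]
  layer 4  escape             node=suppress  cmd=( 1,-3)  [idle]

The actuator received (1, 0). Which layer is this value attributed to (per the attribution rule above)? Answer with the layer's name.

layer 0 (avoid_obstacle) idle — none
layer 1 (align_heading) active — inhibits: none
layer 2 (halt) active — suppresses: (1, 0)
layer 3 (dock) idle — unchanged: (1, 0)
layer 4 (escape) idle — unchanged: (1, 0)
→ actuator (1, 0)
last writer: layer 2 = halt

halt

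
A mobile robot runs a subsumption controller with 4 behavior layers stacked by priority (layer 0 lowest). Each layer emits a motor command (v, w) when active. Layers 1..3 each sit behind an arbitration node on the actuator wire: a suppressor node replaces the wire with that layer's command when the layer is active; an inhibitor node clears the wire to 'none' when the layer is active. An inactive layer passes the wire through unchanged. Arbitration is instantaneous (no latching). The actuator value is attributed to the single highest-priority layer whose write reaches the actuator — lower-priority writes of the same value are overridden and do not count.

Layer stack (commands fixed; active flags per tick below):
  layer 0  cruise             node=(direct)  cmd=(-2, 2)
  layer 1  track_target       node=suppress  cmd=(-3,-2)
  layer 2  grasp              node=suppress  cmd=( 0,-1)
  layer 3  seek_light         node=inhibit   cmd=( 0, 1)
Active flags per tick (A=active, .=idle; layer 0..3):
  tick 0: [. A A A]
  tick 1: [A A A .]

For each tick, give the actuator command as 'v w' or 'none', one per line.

none
0 -1

tick 0:
  L0 cruise: idle → wire = none
  L1 track_target: active, suppressor → wire = (-3, -2)
  L2 grasp: active, suppressor → wire = (0, -1)
  L3 seek_light: active, inhibitor → wire = none
  actuator = none
tick 1:
  L0 cruise: active, feeds wire = (-2, 2)
  L1 track_target: active, suppressor → wire = (-3, -2)
  L2 grasp: active, suppressor → wire = (0, -1)
  L3 seek_light: idle → wire stays (0, -1)
  actuator = (0, -1)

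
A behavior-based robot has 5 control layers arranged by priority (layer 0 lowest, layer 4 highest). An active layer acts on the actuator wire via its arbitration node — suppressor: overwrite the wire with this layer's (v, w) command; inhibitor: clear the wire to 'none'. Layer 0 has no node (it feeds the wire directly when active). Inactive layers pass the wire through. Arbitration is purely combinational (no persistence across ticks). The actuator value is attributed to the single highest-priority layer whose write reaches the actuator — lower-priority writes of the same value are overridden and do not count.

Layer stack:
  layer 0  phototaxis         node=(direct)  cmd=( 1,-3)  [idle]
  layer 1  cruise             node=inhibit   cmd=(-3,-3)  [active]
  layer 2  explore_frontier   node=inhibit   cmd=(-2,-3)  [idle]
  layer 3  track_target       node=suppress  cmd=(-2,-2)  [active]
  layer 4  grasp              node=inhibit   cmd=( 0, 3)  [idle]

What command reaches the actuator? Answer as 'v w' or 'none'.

[0] phototaxis off; wire := none
[1] cruise on (inhibit); wire := none
[2] explore_frontier off; pass none
[3] track_target on (suppress); wire := (-2, -2)
[4] grasp off; pass (-2, -2)
output (-2, -2)

-2 -2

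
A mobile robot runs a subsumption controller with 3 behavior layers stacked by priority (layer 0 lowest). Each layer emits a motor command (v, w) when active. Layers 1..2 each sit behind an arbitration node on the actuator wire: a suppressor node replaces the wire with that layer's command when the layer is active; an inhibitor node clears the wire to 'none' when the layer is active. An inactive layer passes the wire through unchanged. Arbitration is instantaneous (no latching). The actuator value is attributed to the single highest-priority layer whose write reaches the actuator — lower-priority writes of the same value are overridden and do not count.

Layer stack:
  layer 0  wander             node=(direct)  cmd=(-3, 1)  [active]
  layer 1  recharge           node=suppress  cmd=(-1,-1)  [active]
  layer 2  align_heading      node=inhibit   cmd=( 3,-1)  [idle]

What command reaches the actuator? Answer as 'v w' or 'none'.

-1 -1

layer 0 (wander) active — direct: (-3, 1)
layer 1 (recharge) active — suppresses: (-1, -1)
layer 2 (align_heading) idle — unchanged: (-1, -1)
→ actuator (-1, -1)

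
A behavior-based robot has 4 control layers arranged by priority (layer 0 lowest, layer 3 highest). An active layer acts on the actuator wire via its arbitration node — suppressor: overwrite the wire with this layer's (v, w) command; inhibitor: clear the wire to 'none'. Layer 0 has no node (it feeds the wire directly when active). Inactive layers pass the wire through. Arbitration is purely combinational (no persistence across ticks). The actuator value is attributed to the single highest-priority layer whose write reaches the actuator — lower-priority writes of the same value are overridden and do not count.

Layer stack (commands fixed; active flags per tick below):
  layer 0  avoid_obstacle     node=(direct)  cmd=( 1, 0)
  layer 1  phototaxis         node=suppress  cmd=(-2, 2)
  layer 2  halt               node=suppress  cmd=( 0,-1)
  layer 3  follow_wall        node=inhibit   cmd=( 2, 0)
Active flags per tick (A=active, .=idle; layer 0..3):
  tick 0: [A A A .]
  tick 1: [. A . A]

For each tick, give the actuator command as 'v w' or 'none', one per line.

tick 0:
  L0 avoid_obstacle: active, feeds wire = (1, 0)
  L1 phototaxis: active, suppressor → wire = (-2, 2)
  L2 halt: active, suppressor → wire = (0, -1)
  L3 follow_wall: idle → wire stays (0, -1)
  actuator = (0, -1)
tick 1:
  L0 avoid_obstacle: idle → wire = none
  L1 phototaxis: active, suppressor → wire = (-2, 2)
  L2 halt: idle → wire stays (-2, 2)
  L3 follow_wall: active, inhibitor → wire = none
  actuator = none

0 -1
none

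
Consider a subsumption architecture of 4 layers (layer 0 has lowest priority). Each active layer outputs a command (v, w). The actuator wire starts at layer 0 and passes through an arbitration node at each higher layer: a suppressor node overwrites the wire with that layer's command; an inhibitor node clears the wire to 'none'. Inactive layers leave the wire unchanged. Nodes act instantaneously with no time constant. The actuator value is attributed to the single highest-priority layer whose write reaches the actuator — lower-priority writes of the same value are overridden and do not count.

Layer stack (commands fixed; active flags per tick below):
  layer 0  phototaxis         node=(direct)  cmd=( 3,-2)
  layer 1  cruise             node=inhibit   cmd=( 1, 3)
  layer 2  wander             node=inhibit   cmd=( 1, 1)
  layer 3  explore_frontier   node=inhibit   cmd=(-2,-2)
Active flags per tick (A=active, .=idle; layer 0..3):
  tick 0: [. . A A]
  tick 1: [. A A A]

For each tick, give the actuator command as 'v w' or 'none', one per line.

none
none

tick 0:
  L0 phototaxis: idle → wire = none
  L1 cruise: idle → wire stays none
  L2 wander: active, inhibitor → wire = none
  L3 explore_frontier: active, inhibitor → wire = none
  actuator = none
tick 1:
  L0 phototaxis: idle → wire = none
  L1 cruise: active, inhibitor → wire = none
  L2 wander: active, inhibitor → wire = none
  L3 explore_frontier: active, inhibitor → wire = none
  actuator = none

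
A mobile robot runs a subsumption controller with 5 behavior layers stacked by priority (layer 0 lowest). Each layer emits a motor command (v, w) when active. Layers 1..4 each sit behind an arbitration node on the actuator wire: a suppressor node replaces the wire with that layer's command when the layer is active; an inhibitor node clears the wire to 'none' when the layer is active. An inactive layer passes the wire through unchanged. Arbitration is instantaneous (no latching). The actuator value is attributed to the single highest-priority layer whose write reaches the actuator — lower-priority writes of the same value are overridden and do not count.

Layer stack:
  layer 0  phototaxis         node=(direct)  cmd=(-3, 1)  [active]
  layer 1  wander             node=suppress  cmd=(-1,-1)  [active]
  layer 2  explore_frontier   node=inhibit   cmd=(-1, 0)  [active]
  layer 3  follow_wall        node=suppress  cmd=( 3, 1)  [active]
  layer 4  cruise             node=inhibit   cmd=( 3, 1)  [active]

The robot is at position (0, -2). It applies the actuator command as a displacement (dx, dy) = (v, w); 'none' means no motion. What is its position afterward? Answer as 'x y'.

L0 phototaxis: active, feeds wire = (-3, 1)
L1 wander: active, suppressor → wire = (-1, -1)
L2 explore_frontier: active, inhibitor → wire = none
L3 follow_wall: active, suppressor → wire = (3, 1)
L4 cruise: active, inhibitor → wire = none
actuator = none
position: (0, -2) + none = (0, -2)

0 -2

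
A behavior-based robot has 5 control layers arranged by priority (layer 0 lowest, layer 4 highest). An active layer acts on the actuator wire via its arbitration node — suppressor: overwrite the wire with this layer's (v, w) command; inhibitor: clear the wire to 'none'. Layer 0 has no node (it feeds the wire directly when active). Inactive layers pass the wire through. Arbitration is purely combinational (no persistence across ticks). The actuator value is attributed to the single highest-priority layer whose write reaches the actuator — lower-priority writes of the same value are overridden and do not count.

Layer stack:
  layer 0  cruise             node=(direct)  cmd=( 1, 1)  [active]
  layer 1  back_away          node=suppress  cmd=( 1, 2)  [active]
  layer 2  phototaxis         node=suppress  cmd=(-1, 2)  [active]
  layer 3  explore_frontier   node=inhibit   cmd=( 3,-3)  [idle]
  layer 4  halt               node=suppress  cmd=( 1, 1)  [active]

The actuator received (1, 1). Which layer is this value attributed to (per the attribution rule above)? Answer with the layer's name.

halt

[0] cruise on; wire := (1, 1)
[1] back_away on (suppress); wire := (1, 2)
[2] phototaxis on (suppress); wire := (-1, 2)
[3] explore_frontier off; pass (-1, 2)
[4] halt on (suppress); wire := (1, 1)
output (1, 1)
last writer: layer 4 = halt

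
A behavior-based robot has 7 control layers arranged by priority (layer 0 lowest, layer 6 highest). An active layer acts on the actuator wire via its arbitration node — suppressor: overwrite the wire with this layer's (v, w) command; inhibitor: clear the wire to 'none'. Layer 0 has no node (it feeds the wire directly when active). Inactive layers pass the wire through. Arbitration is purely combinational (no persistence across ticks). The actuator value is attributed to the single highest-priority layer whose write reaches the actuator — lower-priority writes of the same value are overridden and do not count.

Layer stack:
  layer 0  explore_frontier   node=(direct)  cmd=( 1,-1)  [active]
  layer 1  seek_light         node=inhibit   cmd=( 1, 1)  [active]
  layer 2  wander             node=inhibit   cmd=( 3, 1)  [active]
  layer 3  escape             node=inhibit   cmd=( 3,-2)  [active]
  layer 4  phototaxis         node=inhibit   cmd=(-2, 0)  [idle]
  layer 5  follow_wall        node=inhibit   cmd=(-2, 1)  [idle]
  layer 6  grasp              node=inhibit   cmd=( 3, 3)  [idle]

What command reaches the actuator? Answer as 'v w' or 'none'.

none

L0 explore_frontier: active, feeds wire = (1, -1)
L1 seek_light: active, inhibitor → wire = none
L2 wander: active, inhibitor → wire = none
L3 escape: active, inhibitor → wire = none
L4 phototaxis: idle → wire stays none
L5 follow_wall: idle → wire stays none
L6 grasp: idle → wire stays none
actuator = none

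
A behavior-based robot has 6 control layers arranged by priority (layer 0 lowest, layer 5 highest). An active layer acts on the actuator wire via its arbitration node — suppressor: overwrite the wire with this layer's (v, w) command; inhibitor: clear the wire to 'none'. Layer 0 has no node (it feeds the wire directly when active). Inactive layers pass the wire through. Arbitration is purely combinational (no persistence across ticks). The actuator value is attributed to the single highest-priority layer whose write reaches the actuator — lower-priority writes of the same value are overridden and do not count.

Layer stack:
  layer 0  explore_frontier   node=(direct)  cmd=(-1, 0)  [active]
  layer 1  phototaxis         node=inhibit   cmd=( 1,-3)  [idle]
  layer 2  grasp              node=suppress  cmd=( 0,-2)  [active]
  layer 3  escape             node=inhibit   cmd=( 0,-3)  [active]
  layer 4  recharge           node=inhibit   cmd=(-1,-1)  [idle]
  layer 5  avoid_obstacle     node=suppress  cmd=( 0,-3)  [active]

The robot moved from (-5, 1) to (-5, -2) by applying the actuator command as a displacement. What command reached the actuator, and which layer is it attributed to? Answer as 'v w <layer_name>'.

displacement = (-5, -2) − (-5, 1) = (0, -3)
layer 0 (explore_frontier) active — direct: (-1, 0)
layer 1 (phototaxis) idle — unchanged: (-1, 0)
layer 2 (grasp) active — suppresses: (0, -2)
layer 3 (escape) active — inhibits: none
layer 4 (recharge) idle — unchanged: none
layer 5 (avoid_obstacle) active — suppresses: (0, -3)
→ actuator (0, -3) — from layer 5 (avoid_obstacle)

0 -3 avoid_obstacle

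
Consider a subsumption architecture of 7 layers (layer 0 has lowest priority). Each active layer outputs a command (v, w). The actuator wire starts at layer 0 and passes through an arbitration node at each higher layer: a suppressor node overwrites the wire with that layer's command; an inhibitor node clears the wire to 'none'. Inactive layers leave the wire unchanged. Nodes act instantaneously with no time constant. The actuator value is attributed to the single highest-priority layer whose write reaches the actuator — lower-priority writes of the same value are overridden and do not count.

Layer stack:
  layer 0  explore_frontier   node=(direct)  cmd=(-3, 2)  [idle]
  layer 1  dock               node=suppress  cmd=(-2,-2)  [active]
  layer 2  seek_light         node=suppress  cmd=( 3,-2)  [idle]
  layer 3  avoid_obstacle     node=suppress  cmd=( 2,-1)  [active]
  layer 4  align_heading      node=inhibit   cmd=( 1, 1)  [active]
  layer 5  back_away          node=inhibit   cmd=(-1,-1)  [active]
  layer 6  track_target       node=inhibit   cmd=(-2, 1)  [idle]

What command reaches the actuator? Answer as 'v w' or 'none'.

[0] explore_frontier off; wire := none
[1] dock on (suppress); wire := (-2, -2)
[2] seek_light off; pass (-2, -2)
[3] avoid_obstacle on (suppress); wire := (2, -1)
[4] align_heading on (inhibit); wire := none
[5] back_away on (inhibit); wire := none
[6] track_target off; pass none
output none

none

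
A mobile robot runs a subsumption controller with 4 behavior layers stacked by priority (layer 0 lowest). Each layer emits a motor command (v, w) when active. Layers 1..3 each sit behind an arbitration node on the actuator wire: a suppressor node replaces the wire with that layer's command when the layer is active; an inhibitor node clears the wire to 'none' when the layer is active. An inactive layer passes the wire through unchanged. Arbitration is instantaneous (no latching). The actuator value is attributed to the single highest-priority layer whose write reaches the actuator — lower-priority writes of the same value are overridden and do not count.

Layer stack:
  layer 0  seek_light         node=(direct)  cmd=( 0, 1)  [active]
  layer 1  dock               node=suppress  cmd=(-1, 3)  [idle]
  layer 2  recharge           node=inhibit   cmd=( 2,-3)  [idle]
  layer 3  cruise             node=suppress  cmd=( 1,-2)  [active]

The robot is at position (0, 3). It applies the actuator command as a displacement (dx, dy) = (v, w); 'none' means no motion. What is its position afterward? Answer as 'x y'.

1 1

layer 0 (seek_light) active — direct: (0, 1)
layer 1 (dock) idle — unchanged: (0, 1)
layer 2 (recharge) idle — unchanged: (0, 1)
layer 3 (cruise) active — suppresses: (1, -2)
→ actuator (1, -2)
position: (0, 3) + (1, -2) = (1, 1)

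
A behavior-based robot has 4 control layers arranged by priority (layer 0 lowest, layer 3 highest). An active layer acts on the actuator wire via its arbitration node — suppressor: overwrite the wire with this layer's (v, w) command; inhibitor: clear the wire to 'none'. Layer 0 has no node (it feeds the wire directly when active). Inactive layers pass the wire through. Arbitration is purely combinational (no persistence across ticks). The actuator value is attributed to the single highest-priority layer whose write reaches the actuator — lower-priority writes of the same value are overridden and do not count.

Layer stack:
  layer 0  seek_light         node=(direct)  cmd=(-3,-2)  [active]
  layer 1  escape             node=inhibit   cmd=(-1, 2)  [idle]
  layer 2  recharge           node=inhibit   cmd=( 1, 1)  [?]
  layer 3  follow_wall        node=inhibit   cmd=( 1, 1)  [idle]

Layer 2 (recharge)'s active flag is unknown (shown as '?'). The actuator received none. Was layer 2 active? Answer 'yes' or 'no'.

yes

If layer 2 is active=yes:
  actuator would be none
If layer 2 is active=no:
  actuator would be (-3, -2)
Observed none, so layer 2 was active.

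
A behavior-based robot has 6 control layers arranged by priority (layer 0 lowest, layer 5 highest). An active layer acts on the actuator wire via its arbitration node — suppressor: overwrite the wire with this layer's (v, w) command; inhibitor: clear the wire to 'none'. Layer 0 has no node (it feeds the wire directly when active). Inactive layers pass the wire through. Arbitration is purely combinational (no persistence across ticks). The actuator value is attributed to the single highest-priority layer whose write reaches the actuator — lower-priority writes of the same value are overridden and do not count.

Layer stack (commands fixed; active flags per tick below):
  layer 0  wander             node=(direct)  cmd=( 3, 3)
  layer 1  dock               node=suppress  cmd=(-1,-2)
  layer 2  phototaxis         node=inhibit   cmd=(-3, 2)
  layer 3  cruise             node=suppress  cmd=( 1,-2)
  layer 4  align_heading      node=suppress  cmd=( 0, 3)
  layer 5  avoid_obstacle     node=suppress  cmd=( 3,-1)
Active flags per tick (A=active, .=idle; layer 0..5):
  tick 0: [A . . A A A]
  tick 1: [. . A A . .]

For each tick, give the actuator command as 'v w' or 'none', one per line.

tick 0:
  layer 0 (wander) active — direct: (3, 3)
  layer 1 (dock) idle — unchanged: (3, 3)
  layer 2 (phototaxis) idle — unchanged: (3, 3)
  layer 3 (cruise) active — suppresses: (1, -2)
  layer 4 (align_heading) active — suppresses: (0, 3)
  layer 5 (avoid_obstacle) active — suppresses: (3, -1)
  → actuator (3, -1)
tick 1:
  layer 0 (wander) idle — none
  layer 1 (dock) idle — unchanged: none
  layer 2 (phototaxis) active — inhibits: none
  layer 3 (cruise) active — suppresses: (1, -2)
  layer 4 (align_heading) idle — unchanged: (1, -2)
  layer 5 (avoid_obstacle) idle — unchanged: (1, -2)
  → actuator (1, -2)

3 -1
1 -2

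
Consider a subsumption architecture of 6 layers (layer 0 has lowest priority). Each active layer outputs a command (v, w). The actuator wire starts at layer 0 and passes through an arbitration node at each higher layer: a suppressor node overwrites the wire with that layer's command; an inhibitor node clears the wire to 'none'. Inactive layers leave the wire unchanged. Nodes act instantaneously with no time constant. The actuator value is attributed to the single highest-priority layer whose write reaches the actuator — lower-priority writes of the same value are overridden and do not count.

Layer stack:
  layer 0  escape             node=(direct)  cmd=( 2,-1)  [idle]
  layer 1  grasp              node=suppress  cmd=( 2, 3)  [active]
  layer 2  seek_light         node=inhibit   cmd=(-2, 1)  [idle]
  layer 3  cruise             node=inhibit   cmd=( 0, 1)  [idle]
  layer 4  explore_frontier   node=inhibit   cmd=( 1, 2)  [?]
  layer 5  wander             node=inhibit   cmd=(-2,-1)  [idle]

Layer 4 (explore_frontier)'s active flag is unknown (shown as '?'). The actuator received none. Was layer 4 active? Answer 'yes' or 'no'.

If layer 4 is active=yes:
  actuator would be none
If layer 4 is active=no:
  actuator would be (2, 3)
Observed none, so layer 4 was active.

yes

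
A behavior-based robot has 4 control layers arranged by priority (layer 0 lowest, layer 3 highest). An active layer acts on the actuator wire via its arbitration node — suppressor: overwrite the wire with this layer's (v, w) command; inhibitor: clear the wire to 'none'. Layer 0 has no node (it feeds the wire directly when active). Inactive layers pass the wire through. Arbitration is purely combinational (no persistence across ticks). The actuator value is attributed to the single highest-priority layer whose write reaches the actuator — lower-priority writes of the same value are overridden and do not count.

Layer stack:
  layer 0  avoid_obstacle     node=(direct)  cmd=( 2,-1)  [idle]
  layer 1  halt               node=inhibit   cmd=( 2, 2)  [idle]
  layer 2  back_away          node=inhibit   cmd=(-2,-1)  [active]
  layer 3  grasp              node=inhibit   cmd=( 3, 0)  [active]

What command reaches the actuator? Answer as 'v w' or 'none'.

L0 avoid_obstacle: idle → wire = none
L1 halt: idle → wire stays none
L2 back_away: active, inhibitor → wire = none
L3 grasp: active, inhibitor → wire = none
actuator = none

none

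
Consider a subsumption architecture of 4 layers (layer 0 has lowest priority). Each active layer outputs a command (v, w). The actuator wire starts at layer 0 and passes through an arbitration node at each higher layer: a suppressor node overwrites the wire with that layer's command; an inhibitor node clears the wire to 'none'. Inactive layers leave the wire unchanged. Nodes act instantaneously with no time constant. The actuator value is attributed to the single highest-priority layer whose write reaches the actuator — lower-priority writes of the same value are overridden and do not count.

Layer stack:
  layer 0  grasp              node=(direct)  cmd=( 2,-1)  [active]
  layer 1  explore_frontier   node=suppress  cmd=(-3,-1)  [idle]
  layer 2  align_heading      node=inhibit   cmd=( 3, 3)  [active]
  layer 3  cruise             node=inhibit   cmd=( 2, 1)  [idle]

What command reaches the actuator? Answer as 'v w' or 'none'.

none

layer 0 (grasp) active — direct: (2, -1)
layer 1 (explore_frontier) idle — unchanged: (2, -1)
layer 2 (align_heading) active — inhibits: none
layer 3 (cruise) idle — unchanged: none
→ actuator none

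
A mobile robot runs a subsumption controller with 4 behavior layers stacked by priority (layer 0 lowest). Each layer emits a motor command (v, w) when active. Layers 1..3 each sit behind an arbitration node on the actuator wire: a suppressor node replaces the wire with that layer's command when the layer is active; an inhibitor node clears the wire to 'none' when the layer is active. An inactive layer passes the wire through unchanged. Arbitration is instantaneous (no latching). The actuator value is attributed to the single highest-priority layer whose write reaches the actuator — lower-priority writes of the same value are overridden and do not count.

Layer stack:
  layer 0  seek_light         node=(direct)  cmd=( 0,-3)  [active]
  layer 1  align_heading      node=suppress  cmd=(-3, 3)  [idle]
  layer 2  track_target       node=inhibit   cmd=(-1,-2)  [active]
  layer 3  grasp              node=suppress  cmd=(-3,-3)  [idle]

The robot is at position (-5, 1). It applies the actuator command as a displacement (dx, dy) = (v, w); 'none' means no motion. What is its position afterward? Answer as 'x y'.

[0] seek_light on; wire := (0, -3)
[1] align_heading off; pass (0, -3)
[2] track_target on (inhibit); wire := none
[3] grasp off; pass none
output none
position: (-5, 1) + none = (-5, 1)

-5 1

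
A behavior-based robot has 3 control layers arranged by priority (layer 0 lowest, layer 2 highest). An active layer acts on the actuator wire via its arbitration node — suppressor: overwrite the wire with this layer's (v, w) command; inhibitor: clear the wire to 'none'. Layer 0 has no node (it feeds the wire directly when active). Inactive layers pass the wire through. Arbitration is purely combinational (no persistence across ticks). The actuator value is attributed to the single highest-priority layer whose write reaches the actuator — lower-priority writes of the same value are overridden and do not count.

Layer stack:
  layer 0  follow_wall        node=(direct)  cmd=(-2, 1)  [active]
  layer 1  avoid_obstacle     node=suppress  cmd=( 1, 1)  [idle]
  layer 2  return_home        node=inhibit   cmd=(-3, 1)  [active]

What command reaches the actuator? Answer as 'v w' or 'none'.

[0] follow_wall on; wire := (-2, 1)
[1] avoid_obstacle off; pass (-2, 1)
[2] return_home on (inhibit); wire := none
output none

none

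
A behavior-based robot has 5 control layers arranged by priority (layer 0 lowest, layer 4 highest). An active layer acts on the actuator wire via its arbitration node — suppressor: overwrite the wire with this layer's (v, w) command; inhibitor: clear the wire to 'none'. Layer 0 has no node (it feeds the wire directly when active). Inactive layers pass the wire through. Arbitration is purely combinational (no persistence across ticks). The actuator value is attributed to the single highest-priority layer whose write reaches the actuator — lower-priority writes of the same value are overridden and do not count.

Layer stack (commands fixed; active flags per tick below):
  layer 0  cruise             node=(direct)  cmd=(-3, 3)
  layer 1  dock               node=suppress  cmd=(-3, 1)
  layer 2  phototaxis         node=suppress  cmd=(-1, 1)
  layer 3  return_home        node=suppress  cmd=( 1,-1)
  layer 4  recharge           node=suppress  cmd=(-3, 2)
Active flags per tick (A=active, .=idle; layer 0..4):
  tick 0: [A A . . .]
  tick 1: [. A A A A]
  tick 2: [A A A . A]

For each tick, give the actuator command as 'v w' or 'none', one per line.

tick 0:
  L0 cruise: active, feeds wire = (-3, 3)
  L1 dock: active, suppressor → wire = (-3, 1)
  L2 phototaxis: idle → wire stays (-3, 1)
  L3 return_home: idle → wire stays (-3, 1)
  L4 recharge: idle → wire stays (-3, 1)
  actuator = (-3, 1)
tick 1:
  L0 cruise: idle → wire = none
  L1 dock: active, suppressor → wire = (-3, 1)
  L2 phototaxis: active, suppressor → wire = (-1, 1)
  L3 return_home: active, suppressor → wire = (1, -1)
  L4 recharge: active, suppressor → wire = (-3, 2)
  actuator = (-3, 2)
tick 2:
  L0 cruise: active, feeds wire = (-3, 3)
  L1 dock: active, suppressor → wire = (-3, 1)
  L2 phototaxis: active, suppressor → wire = (-1, 1)
  L3 return_home: idle → wire stays (-1, 1)
  L4 recharge: active, suppressor → wire = (-3, 2)
  actuator = (-3, 2)

-3 1
-3 2
-3 2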